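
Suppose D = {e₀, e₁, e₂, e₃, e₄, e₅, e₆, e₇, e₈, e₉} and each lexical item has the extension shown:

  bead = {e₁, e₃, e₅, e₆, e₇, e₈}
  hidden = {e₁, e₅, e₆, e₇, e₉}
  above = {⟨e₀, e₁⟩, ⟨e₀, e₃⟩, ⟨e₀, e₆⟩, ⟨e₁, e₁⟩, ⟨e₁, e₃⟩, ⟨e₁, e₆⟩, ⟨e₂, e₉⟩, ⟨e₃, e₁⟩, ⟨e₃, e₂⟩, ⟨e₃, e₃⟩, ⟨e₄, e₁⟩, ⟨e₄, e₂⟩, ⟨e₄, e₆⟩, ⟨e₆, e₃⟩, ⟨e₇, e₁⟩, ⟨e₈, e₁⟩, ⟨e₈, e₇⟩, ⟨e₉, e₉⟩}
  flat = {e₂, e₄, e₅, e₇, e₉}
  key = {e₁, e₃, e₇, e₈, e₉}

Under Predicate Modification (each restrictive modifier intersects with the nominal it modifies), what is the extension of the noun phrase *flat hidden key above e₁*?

⟦above e₁⟧ = {x : ⟨x, e₁⟩ ∈ ⟦above⟧} = {e₀, e₁, e₃, e₄, e₇, e₈}
⟦key⟧ = {e₁, e₃, e₇, e₈, e₉}
… ∩ ⟦above e₁⟧ = {e₁, e₃, e₇, e₈, e₉} ∩ {e₀, e₁, e₃, e₄, e₇, e₈} = {e₁, e₃, e₇, e₈}
… ∩ ⟦flat⟧ = {e₁, e₃, e₇, e₈} ∩ {e₂, e₄, e₅, e₇, e₉} = {e₇}
… ∩ ⟦hidden⟧ = {e₇} ∩ {e₁, e₅, e₆, e₇, e₉} = {e₇}
So ⟦flat hidden key above e₁⟧ = {e₇}.

{e₇}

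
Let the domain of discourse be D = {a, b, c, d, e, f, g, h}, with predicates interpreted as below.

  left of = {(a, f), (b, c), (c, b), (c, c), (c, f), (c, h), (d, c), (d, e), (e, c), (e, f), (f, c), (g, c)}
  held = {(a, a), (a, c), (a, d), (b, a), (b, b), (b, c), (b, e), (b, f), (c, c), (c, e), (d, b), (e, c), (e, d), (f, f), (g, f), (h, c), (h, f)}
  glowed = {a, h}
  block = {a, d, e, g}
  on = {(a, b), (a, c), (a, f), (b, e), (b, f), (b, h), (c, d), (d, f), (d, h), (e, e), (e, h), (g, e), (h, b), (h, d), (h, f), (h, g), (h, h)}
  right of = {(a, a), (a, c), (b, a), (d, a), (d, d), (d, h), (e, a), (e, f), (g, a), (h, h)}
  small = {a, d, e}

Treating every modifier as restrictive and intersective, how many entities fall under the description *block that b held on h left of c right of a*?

1

⟦that b held⟧ = {x : ⟨b, x⟩ ∈ ⟦held⟧} = {a, b, c, e, f}
⟦on h⟧ = {x : ⟨x, h⟩ ∈ ⟦on⟧} = {b, d, e, h}
⟦left of c⟧ = {x : ⟨x, c⟩ ∈ ⟦left of⟧} = {b, c, d, e, f, g}
⟦right of a⟧ = {x : ⟨x, a⟩ ∈ ⟦right of⟧} = {a, b, d, e, g}
⟦block⟧ = {a, d, e, g}
… ∩ ⟦that b held⟧ = {a, d, e, g} ∩ {a, b, c, e, f} = {a, e}
… ∩ ⟦on h⟧ = {a, e} ∩ {b, d, e, h} = {e}
… ∩ ⟦left of c⟧ = {e} ∩ {b, c, d, e, f, g} = {e}
… ∩ ⟦right of a⟧ = {e} ∩ {a, b, d, e, g} = {e}
⟦block that b held on h left of c right of a⟧ = {e}, so the cardinality is 1.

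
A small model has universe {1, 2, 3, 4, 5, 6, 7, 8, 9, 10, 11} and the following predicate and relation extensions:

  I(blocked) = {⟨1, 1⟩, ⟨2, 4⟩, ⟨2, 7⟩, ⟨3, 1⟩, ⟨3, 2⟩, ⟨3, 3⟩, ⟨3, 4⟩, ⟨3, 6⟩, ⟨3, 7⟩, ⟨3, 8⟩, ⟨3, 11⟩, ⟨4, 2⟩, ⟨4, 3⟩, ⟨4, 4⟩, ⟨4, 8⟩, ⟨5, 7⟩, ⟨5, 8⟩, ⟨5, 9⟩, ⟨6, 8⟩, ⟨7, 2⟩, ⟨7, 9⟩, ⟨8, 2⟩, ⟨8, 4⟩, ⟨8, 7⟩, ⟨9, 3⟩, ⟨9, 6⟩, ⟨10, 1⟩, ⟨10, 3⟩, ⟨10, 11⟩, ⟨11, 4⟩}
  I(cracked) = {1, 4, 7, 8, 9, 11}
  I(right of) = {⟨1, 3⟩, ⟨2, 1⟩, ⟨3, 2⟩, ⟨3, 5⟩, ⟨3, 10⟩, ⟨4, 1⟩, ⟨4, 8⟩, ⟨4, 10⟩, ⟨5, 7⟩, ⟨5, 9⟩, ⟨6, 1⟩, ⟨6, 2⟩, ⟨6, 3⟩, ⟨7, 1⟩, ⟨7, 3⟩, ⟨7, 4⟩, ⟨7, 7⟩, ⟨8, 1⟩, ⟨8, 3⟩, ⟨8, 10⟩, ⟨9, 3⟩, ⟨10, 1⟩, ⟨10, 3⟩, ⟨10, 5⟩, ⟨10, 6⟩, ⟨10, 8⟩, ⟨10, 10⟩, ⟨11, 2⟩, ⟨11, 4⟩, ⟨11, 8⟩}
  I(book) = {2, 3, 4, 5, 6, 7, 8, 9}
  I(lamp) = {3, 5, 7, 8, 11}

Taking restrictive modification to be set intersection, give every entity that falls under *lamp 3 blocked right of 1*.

{7, 8}

⟦3 blocked⟧ = {x : ⟨3, x⟩ ∈ ⟦blocked⟧} = {1, 2, 3, 4, 6, 7, 8, 11}
⟦right of 1⟧ = {x : ⟨x, 1⟩ ∈ ⟦right of⟧} = {2, 4, 6, 7, 8, 10}
⟦lamp⟧ = {3, 5, 7, 8, 11}
… ∩ ⟦3 blocked⟧ = {3, 5, 7, 8, 11} ∩ {1, 2, 3, 4, 6, 7, 8, 11} = {3, 7, 8, 11}
… ∩ ⟦right of 1⟧ = {3, 7, 8, 11} ∩ {2, 4, 6, 7, 8, 10} = {7, 8}
So ⟦lamp 3 blocked right of 1⟧ = {7, 8}.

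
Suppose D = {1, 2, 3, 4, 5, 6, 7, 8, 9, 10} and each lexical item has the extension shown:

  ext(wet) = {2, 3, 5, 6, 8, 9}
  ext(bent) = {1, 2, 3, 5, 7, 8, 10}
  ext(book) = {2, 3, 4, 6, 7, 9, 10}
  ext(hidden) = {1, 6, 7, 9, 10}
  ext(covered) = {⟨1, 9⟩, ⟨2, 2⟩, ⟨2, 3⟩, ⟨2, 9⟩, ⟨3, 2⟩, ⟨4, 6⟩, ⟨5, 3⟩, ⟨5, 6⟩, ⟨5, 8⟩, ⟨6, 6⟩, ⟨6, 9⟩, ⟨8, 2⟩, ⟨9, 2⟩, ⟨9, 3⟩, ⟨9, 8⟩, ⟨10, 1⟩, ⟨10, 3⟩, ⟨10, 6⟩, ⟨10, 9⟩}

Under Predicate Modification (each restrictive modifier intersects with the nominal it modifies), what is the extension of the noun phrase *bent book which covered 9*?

{2, 10}

⟦which covered 9⟧ = {x : ⟨x, 9⟩ ∈ ⟦covered⟧} = {1, 2, 6, 10}
⟦book⟧ = {2, 3, 4, 6, 7, 9, 10}
… ∩ ⟦which covered 9⟧ = {2, 3, 4, 6, 7, 9, 10} ∩ {1, 2, 6, 10} = {2, 6, 10}
… ∩ ⟦bent⟧ = {2, 6, 10} ∩ {1, 2, 3, 5, 7, 8, 10} = {2, 10}
So ⟦bent book which covered 9⟧ = {2, 10}.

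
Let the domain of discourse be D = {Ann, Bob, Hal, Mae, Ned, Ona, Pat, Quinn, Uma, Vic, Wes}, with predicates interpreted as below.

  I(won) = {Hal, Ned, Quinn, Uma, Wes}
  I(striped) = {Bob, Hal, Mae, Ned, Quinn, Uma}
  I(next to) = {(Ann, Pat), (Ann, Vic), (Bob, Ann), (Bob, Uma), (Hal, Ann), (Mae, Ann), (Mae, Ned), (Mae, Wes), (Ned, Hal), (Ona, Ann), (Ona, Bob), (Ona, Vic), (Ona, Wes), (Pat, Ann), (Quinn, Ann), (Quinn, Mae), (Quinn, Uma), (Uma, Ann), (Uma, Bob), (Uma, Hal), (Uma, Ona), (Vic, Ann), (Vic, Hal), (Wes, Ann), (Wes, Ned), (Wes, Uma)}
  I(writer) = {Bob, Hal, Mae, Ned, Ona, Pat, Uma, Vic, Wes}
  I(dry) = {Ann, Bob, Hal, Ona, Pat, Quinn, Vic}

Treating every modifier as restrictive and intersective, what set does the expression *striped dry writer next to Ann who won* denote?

⟦next to Ann⟧ = {x : ⟨x, Ann⟩ ∈ ⟦next to⟧} = {Bob, Hal, Mae, Ona, Pat, Quinn, Uma, Vic, Wes}
⟦who won⟧ = ⟦won⟧ = {Hal, Ned, Quinn, Uma, Wes}
⟦writer⟧ = {Bob, Hal, Mae, Ned, Ona, Pat, Uma, Vic, Wes}
… ∩ ⟦next to Ann⟧ = {Bob, Hal, Mae, Ned, Ona, Pat, Uma, Vic, Wes} ∩ {Bob, Hal, Mae, Ona, Pat, Quinn, Uma, Vic, Wes} = {Bob, Hal, Mae, Ona, Pat, Uma, Vic, Wes}
… ∩ ⟦who won⟧ = {Bob, Hal, Mae, Ona, Pat, Uma, Vic, Wes} ∩ {Hal, Ned, Quinn, Uma, Wes} = {Hal, Uma, Wes}
… ∩ ⟦striped⟧ = {Hal, Uma, Wes} ∩ {Bob, Hal, Mae, Ned, Quinn, Uma} = {Hal, Uma}
… ∩ ⟦dry⟧ = {Hal, Uma} ∩ {Ann, Bob, Hal, Ona, Pat, Quinn, Vic} = {Hal}
So ⟦striped dry writer next to Ann who won⟧ = {Hal}.

{Hal}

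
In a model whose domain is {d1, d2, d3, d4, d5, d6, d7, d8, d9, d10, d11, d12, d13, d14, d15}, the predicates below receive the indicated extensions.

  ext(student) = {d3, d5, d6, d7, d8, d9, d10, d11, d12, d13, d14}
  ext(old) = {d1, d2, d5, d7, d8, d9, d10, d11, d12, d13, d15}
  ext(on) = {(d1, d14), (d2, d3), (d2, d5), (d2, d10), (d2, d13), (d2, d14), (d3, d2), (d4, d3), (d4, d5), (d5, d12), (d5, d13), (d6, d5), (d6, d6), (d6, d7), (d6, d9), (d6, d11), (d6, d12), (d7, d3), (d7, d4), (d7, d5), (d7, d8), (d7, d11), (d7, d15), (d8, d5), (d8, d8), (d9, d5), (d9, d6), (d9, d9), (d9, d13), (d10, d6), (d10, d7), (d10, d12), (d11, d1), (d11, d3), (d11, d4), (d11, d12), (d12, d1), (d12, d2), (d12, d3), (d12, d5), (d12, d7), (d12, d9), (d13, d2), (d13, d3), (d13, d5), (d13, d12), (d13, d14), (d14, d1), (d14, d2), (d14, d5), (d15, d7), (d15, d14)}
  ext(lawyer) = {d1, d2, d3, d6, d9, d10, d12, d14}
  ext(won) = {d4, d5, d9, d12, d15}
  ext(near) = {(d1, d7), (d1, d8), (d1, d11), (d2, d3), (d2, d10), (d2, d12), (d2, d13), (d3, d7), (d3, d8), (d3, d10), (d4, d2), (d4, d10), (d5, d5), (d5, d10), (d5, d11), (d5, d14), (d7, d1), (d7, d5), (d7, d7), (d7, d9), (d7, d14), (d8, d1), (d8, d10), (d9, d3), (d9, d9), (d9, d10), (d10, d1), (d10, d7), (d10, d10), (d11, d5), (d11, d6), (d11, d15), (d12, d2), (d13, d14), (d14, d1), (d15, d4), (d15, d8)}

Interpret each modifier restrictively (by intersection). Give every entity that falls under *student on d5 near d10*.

⟦on d5⟧ = {x : ⟨x, d5⟩ ∈ ⟦on⟧} = {d2, d4, d6, d7, d8, d9, d12, d13, d14}
⟦near d10⟧ = {x : ⟨x, d10⟩ ∈ ⟦near⟧} = {d2, d3, d4, d5, d8, d9, d10}
⟦student⟧ = {d3, d5, d6, d7, d8, d9, d10, d11, d12, d13, d14}
… ∩ ⟦on d5⟧ = {d3, d5, d6, d7, d8, d9, d10, d11, d12, d13, d14} ∩ {d2, d4, d6, d7, d8, d9, d12, d13, d14} = {d6, d7, d8, d9, d12, d13, d14}
… ∩ ⟦near d10⟧ = {d6, d7, d8, d9, d12, d13, d14} ∩ {d2, d3, d4, d5, d8, d9, d10} = {d8, d9}
So ⟦student on d5 near d10⟧ = {d8, d9}.

{d8, d9}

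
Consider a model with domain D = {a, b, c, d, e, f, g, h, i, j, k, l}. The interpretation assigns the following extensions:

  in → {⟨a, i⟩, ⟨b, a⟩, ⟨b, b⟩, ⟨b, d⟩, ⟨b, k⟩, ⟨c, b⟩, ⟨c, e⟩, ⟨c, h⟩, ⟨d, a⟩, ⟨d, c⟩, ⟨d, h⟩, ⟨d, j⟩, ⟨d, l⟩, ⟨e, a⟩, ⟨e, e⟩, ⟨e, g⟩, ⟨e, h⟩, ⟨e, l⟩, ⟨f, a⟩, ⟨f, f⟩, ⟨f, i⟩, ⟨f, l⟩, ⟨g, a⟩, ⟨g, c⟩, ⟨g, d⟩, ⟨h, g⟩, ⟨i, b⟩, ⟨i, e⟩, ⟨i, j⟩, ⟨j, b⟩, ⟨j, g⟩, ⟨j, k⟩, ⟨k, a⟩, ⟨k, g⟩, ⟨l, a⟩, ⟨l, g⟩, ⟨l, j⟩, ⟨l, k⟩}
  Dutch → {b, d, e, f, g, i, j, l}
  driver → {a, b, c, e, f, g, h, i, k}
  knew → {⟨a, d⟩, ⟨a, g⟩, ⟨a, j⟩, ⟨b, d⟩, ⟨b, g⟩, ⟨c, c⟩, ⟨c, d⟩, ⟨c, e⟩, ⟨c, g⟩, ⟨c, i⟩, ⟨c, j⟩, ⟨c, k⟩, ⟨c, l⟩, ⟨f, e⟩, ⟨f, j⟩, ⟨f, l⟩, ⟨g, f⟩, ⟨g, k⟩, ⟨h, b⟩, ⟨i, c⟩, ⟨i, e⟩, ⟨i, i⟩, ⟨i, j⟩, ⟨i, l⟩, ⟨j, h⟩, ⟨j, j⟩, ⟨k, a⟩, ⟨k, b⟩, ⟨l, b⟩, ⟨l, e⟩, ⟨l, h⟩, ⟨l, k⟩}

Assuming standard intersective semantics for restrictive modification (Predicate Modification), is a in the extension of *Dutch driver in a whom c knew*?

⟦in a⟧ = {x : ⟨x, a⟩ ∈ ⟦in⟧} = {b, d, e, f, g, k, l}
⟦whom c knew⟧ = {x : ⟨c, x⟩ ∈ ⟦knew⟧} = {c, d, e, g, i, j, k, l}
⟦driver⟧ = {a, b, c, e, f, g, h, i, k}
… ∩ ⟦in a⟧ = {a, b, c, e, f, g, h, i, k} ∩ {b, d, e, f, g, k, l} = {b, e, f, g, k}
… ∩ ⟦whom c knew⟧ = {b, e, f, g, k} ∩ {c, d, e, g, i, j, k, l} = {e, g, k}
… ∩ ⟦Dutch⟧ = {e, g, k} ∩ {b, d, e, f, g, i, j, l} = {e, g}
⟦Dutch driver in a whom c knew⟧ = {e, g}; a ∉ this set.

no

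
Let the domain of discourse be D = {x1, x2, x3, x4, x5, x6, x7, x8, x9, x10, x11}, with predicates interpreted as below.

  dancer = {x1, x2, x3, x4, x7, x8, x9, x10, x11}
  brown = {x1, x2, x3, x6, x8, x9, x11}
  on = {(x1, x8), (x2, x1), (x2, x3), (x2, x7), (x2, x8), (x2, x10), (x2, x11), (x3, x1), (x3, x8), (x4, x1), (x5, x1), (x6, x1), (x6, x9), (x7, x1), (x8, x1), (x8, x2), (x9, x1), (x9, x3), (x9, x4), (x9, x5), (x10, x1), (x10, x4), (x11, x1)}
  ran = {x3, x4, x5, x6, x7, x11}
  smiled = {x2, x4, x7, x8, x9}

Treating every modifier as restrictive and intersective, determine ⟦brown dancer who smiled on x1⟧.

{x2, x8, x9}

⟦who smiled⟧ = ⟦smiled⟧ = {x2, x4, x7, x8, x9}
⟦on x1⟧ = {x : ⟨x, x1⟩ ∈ ⟦on⟧} = {x2, x3, x4, x5, x6, x7, x8, x9, x10, x11}
⟦dancer⟧ = {x1, x2, x3, x4, x7, x8, x9, x10, x11}
… ∩ ⟦who smiled⟧ = {x1, x2, x3, x4, x7, x8, x9, x10, x11} ∩ {x2, x4, x7, x8, x9} = {x2, x4, x7, x8, x9}
… ∩ ⟦on x1⟧ = {x2, x4, x7, x8, x9} ∩ {x2, x3, x4, x5, x6, x7, x8, x9, x10, x11} = {x2, x4, x7, x8, x9}
… ∩ ⟦brown⟧ = {x2, x4, x7, x8, x9} ∩ {x1, x2, x3, x6, x8, x9, x11} = {x2, x8, x9}
So ⟦brown dancer who smiled on x1⟧ = {x2, x8, x9}.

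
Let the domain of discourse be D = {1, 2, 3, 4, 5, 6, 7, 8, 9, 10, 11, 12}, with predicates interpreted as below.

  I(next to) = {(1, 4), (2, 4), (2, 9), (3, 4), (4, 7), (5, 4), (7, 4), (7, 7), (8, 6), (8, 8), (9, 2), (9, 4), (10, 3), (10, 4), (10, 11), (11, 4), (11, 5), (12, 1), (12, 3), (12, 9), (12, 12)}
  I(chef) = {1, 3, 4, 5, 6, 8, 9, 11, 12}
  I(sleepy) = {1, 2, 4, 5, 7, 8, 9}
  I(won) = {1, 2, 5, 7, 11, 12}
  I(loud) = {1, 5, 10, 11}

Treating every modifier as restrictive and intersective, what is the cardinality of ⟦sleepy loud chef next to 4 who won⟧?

⟦next to 4⟧ = {x : ⟨x, 4⟩ ∈ ⟦next to⟧} = {1, 2, 3, 5, 7, 9, 10, 11}
⟦who won⟧ = ⟦won⟧ = {1, 2, 5, 7, 11, 12}
⟦chef⟧ = {1, 3, 4, 5, 6, 8, 9, 11, 12}
… ∩ ⟦next to 4⟧ = {1, 3, 4, 5, 6, 8, 9, 11, 12} ∩ {1, 2, 3, 5, 7, 9, 10, 11} = {1, 3, 5, 9, 11}
… ∩ ⟦who won⟧ = {1, 3, 5, 9, 11} ∩ {1, 2, 5, 7, 11, 12} = {1, 5, 11}
… ∩ ⟦sleepy⟧ = {1, 5, 11} ∩ {1, 2, 4, 5, 7, 8, 9} = {1, 5}
… ∩ ⟦loud⟧ = {1, 5} ∩ {1, 5, 10, 11} = {1, 5}
⟦sleepy loud chef next to 4 who won⟧ = {1, 5}, so the cardinality is 2.

2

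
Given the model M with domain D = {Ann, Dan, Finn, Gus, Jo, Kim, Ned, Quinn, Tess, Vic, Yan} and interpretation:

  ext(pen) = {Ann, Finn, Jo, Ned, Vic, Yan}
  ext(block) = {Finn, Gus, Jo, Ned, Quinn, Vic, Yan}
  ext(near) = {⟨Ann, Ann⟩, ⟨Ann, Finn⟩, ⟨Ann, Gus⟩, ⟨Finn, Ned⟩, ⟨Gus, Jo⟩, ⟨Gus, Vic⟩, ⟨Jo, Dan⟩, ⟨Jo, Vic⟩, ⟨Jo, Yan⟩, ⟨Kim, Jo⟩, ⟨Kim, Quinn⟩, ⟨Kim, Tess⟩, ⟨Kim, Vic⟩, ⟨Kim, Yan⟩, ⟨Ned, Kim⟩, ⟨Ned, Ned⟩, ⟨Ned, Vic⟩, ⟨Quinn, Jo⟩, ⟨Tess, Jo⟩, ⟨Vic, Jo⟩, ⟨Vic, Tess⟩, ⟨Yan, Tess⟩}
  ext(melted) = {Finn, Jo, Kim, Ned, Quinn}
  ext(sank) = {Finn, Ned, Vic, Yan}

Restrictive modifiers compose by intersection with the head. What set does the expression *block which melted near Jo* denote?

{Quinn}

⟦which melted⟧ = ⟦melted⟧ = {Finn, Jo, Kim, Ned, Quinn}
⟦near Jo⟧ = {x : ⟨x, Jo⟩ ∈ ⟦near⟧} = {Gus, Kim, Quinn, Tess, Vic}
⟦block⟧ = {Finn, Gus, Jo, Ned, Quinn, Vic, Yan}
… ∩ ⟦which melted⟧ = {Finn, Gus, Jo, Ned, Quinn, Vic, Yan} ∩ {Finn, Jo, Kim, Ned, Quinn} = {Finn, Jo, Ned, Quinn}
… ∩ ⟦near Jo⟧ = {Finn, Jo, Ned, Quinn} ∩ {Gus, Kim, Quinn, Tess, Vic} = {Quinn}
So ⟦block which melted near Jo⟧ = {Quinn}.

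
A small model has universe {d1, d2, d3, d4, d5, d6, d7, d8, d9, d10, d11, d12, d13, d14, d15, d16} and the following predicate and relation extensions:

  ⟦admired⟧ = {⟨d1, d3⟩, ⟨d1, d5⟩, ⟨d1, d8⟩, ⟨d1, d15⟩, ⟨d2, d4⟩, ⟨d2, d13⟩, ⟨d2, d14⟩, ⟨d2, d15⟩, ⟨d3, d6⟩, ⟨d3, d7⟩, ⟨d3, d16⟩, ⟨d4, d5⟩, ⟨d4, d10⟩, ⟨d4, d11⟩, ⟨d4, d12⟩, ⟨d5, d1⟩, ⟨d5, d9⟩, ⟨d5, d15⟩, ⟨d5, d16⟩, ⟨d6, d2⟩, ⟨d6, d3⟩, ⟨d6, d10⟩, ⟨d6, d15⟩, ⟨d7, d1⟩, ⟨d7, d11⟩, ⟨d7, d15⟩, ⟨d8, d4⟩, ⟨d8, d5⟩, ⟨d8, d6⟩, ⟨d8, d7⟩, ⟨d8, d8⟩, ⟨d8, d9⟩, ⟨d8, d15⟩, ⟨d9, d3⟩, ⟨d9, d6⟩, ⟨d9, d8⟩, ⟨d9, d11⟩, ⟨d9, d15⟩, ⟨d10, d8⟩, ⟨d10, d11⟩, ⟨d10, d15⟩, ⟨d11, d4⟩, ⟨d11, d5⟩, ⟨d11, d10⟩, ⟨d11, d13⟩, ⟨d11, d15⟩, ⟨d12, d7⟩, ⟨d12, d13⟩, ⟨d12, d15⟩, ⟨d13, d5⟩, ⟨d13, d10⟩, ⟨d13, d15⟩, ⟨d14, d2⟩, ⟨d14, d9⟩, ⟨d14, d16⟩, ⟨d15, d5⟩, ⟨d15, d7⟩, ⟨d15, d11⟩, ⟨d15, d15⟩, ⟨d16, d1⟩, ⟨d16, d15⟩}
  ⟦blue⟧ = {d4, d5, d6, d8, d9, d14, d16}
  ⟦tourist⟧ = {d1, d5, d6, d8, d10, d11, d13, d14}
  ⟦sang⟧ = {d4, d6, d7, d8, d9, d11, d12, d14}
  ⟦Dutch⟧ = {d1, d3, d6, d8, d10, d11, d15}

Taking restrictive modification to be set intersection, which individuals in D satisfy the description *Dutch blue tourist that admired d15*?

⟦that admired d15⟧ = {x : ⟨x, d15⟩ ∈ ⟦admired⟧} = {d1, d2, d5, d6, d7, d8, d9, d10, d11, d12, d13, d15, d16}
⟦tourist⟧ = {d1, d5, d6, d8, d10, d11, d13, d14}
… ∩ ⟦that admired d15⟧ = {d1, d5, d6, d8, d10, d11, d13, d14} ∩ {d1, d2, d5, d6, d7, d8, d9, d10, d11, d12, d13, d15, d16} = {d1, d5, d6, d8, d10, d11, d13}
… ∩ ⟦Dutch⟧ = {d1, d5, d6, d8, d10, d11, d13} ∩ {d1, d3, d6, d8, d10, d11, d15} = {d1, d6, d8, d10, d11}
… ∩ ⟦blue⟧ = {d1, d6, d8, d10, d11} ∩ {d4, d5, d6, d8, d9, d14, d16} = {d6, d8}
So ⟦Dutch blue tourist that admired d15⟧ = {d6, d8}.

{d6, d8}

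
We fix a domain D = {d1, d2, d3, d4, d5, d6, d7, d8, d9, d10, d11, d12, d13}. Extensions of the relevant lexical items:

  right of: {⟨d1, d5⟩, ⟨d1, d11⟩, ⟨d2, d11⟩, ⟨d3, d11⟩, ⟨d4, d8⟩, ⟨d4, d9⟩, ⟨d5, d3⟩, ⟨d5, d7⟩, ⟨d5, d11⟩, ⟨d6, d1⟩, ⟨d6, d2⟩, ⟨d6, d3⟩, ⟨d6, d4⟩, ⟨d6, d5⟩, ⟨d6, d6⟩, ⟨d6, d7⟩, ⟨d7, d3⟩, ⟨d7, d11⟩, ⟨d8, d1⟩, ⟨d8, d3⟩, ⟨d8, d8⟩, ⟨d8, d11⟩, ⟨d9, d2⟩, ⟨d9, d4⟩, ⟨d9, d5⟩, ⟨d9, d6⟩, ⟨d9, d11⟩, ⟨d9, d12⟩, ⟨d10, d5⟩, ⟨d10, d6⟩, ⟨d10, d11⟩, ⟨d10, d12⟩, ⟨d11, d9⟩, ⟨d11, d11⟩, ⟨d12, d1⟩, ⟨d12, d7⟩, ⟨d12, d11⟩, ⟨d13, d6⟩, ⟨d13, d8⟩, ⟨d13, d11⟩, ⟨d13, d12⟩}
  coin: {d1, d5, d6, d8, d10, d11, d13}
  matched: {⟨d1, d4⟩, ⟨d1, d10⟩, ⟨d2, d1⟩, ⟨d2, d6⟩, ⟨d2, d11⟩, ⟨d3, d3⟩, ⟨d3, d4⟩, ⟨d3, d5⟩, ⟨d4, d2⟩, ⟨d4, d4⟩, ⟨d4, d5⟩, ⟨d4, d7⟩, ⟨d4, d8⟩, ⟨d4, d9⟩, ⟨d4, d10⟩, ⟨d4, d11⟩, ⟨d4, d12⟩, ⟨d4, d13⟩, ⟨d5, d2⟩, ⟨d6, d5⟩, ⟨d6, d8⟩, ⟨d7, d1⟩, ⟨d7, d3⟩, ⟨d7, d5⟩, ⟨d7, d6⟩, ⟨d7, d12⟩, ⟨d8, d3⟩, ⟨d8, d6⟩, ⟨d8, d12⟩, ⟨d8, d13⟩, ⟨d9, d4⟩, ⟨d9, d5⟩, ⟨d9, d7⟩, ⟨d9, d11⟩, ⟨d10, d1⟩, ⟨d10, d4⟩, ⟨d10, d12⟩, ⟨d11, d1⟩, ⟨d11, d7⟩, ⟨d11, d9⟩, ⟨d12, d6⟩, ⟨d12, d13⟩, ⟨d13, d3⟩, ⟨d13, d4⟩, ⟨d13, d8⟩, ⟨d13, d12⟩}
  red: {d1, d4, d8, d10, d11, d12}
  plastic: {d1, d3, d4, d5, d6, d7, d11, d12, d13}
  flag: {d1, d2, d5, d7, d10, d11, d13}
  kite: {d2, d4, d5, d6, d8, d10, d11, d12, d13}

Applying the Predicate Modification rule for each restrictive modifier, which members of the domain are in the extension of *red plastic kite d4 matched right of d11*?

{d11, d12}

⟦d4 matched⟧ = {x : ⟨d4, x⟩ ∈ ⟦matched⟧} = {d2, d4, d5, d7, d8, d9, d10, d11, d12, d13}
⟦right of d11⟧ = {x : ⟨x, d11⟩ ∈ ⟦right of⟧} = {d1, d2, d3, d5, d7, d8, d9, d10, d11, d12, d13}
⟦kite⟧ = {d2, d4, d5, d6, d8, d10, d11, d12, d13}
… ∩ ⟦d4 matched⟧ = {d2, d4, d5, d6, d8, d10, d11, d12, d13} ∩ {d2, d4, d5, d7, d8, d9, d10, d11, d12, d13} = {d2, d4, d5, d8, d10, d11, d12, d13}
… ∩ ⟦right of d11⟧ = {d2, d4, d5, d8, d10, d11, d12, d13} ∩ {d1, d2, d3, d5, d7, d8, d9, d10, d11, d12, d13} = {d2, d5, d8, d10, d11, d12, d13}
… ∩ ⟦red⟧ = {d2, d5, d8, d10, d11, d12, d13} ∩ {d1, d4, d8, d10, d11, d12} = {d8, d10, d11, d12}
… ∩ ⟦plastic⟧ = {d8, d10, d11, d12} ∩ {d1, d3, d4, d5, d6, d7, d11, d12, d13} = {d11, d12}
So ⟦red plastic kite d4 matched right of d11⟧ = {d11, d12}.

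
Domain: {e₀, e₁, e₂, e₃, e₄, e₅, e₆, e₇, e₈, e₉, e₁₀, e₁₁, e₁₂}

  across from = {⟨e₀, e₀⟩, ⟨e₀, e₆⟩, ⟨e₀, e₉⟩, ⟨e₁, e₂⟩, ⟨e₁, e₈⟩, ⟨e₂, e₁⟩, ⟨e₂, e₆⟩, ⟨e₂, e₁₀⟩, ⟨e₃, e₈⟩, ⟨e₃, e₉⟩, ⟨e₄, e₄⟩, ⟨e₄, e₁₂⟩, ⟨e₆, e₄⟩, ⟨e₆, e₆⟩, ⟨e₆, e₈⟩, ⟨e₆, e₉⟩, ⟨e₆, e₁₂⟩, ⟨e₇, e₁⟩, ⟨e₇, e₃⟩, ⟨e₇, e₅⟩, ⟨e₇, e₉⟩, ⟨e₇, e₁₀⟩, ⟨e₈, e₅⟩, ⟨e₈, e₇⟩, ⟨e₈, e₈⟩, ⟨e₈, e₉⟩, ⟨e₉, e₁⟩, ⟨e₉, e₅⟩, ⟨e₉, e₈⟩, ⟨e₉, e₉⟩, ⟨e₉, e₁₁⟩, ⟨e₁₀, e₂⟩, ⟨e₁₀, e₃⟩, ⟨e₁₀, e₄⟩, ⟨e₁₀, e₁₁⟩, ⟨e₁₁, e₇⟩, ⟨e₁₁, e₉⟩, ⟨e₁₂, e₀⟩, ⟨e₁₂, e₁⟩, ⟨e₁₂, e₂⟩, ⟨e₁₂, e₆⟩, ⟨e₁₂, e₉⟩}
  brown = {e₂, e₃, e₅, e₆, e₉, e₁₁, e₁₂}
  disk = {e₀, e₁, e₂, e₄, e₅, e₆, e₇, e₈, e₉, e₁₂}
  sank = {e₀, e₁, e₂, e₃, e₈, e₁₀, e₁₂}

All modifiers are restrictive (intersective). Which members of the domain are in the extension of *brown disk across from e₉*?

⟦across from e₉⟧ = {x : ⟨x, e₉⟩ ∈ ⟦across from⟧} = {e₀, e₃, e₆, e₇, e₈, e₉, e₁₁, e₁₂}
⟦disk⟧ = {e₀, e₁, e₂, e₄, e₅, e₆, e₇, e₈, e₉, e₁₂}
… ∩ ⟦across from e₉⟧ = {e₀, e₁, e₂, e₄, e₅, e₆, e₇, e₈, e₉, e₁₂} ∩ {e₀, e₃, e₆, e₇, e₈, e₉, e₁₁, e₁₂} = {e₀, e₆, e₇, e₈, e₉, e₁₂}
… ∩ ⟦brown⟧ = {e₀, e₆, e₇, e₈, e₉, e₁₂} ∩ {e₂, e₃, e₅, e₆, e₉, e₁₁, e₁₂} = {e₆, e₉, e₁₂}
So ⟦brown disk across from e₉⟧ = {e₆, e₉, e₁₂}.

{e₆, e₉, e₁₂}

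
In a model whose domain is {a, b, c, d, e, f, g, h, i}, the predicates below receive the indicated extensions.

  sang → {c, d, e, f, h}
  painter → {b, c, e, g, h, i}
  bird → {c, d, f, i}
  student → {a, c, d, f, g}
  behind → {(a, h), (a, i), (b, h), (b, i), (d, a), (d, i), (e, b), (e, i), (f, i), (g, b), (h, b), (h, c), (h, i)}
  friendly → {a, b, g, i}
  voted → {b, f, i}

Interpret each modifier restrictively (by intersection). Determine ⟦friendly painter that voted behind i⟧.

{b}

⟦that voted⟧ = ⟦voted⟧ = {b, f, i}
⟦behind i⟧ = {x : ⟨x, i⟩ ∈ ⟦behind⟧} = {a, b, d, e, f, h}
⟦painter⟧ = {b, c, e, g, h, i}
… ∩ ⟦that voted⟧ = {b, c, e, g, h, i} ∩ {b, f, i} = {b, i}
… ∩ ⟦behind i⟧ = {b, i} ∩ {a, b, d, e, f, h} = {b}
… ∩ ⟦friendly⟧ = {b} ∩ {a, b, g, i} = {b}
So ⟦friendly painter that voted behind i⟧ = {b}.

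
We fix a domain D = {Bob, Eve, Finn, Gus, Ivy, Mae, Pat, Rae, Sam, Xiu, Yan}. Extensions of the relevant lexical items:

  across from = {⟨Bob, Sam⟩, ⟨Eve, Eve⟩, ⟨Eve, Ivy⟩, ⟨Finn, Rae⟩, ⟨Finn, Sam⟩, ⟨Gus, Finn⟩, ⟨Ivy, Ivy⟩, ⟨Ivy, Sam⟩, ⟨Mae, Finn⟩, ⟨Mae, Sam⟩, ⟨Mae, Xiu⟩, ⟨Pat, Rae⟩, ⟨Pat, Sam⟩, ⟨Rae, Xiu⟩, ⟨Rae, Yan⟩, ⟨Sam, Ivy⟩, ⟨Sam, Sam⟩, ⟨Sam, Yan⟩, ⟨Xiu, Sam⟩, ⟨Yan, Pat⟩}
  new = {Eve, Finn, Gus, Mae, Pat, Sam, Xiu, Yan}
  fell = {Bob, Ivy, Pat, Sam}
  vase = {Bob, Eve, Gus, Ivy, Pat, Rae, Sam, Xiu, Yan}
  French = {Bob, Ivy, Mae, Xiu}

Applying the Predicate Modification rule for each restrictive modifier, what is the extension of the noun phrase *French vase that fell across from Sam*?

⟦that fell⟧ = ⟦fell⟧ = {Bob, Ivy, Pat, Sam}
⟦across from Sam⟧ = {x : ⟨x, Sam⟩ ∈ ⟦across from⟧} = {Bob, Finn, Ivy, Mae, Pat, Sam, Xiu}
⟦vase⟧ = {Bob, Eve, Gus, Ivy, Pat, Rae, Sam, Xiu, Yan}
… ∩ ⟦that fell⟧ = {Bob, Eve, Gus, Ivy, Pat, Rae, Sam, Xiu, Yan} ∩ {Bob, Ivy, Pat, Sam} = {Bob, Ivy, Pat, Sam}
… ∩ ⟦across from Sam⟧ = {Bob, Ivy, Pat, Sam} ∩ {Bob, Finn, Ivy, Mae, Pat, Sam, Xiu} = {Bob, Ivy, Pat, Sam}
… ∩ ⟦French⟧ = {Bob, Ivy, Pat, Sam} ∩ {Bob, Ivy, Mae, Xiu} = {Bob, Ivy}
So ⟦French vase that fell across from Sam⟧ = {Bob, Ivy}.

{Bob, Ivy}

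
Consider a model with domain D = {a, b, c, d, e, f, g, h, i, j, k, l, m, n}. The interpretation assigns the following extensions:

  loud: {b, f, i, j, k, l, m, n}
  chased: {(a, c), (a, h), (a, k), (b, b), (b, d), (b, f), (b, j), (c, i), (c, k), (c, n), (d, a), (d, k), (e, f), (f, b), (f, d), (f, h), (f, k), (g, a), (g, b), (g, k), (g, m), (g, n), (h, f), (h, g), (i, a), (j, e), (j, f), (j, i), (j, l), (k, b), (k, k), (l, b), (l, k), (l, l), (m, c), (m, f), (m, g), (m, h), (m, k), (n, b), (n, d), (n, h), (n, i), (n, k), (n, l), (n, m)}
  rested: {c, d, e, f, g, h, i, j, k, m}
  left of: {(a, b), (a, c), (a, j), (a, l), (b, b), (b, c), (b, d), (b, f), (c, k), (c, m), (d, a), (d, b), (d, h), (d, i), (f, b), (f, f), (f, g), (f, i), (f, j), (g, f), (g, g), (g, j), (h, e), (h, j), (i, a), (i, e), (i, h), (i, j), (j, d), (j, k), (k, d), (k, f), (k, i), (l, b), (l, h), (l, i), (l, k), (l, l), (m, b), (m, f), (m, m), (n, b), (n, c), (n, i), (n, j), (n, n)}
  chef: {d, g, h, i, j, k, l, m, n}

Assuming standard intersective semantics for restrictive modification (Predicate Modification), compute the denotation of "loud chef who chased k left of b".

⟦who chased k⟧ = {x : ⟨x, k⟩ ∈ ⟦chased⟧} = {a, c, d, f, g, k, l, m, n}
⟦left of b⟧ = {x : ⟨x, b⟩ ∈ ⟦left of⟧} = {a, b, d, f, l, m, n}
⟦chef⟧ = {d, g, h, i, j, k, l, m, n}
… ∩ ⟦who chased k⟧ = {d, g, h, i, j, k, l, m, n} ∩ {a, c, d, f, g, k, l, m, n} = {d, g, k, l, m, n}
… ∩ ⟦left of b⟧ = {d, g, k, l, m, n} ∩ {a, b, d, f, l, m, n} = {d, l, m, n}
… ∩ ⟦loud⟧ = {d, l, m, n} ∩ {b, f, i, j, k, l, m, n} = {l, m, n}
So ⟦loud chef who chased k left of b⟧ = {l, m, n}.

{l, m, n}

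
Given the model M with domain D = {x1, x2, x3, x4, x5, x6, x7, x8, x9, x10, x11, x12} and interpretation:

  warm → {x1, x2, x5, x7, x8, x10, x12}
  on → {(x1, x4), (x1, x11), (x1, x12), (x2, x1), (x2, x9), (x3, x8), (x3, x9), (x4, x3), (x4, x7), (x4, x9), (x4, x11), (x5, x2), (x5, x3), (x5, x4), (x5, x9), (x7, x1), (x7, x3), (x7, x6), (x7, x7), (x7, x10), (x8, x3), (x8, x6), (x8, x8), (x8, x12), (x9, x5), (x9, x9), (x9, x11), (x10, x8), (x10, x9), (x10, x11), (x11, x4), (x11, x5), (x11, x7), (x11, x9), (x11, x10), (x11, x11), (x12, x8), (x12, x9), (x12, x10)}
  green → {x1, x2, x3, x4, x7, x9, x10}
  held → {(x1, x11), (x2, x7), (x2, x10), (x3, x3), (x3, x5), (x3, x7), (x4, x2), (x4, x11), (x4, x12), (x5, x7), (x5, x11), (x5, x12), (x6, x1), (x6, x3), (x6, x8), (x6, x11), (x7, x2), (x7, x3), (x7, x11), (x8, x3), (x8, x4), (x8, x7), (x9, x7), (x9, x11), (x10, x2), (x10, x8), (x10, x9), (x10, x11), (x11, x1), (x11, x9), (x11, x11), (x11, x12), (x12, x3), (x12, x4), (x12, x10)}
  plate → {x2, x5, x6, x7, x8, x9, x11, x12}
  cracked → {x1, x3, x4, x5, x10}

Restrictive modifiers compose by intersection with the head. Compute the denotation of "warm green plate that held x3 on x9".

{}

⟦that held x3⟧ = {x : ⟨x, x3⟩ ∈ ⟦held⟧} = {x3, x6, x7, x8, x12}
⟦on x9⟧ = {x : ⟨x, x9⟩ ∈ ⟦on⟧} = {x2, x3, x4, x5, x9, x10, x11, x12}
⟦plate⟧ = {x2, x5, x6, x7, x8, x9, x11, x12}
… ∩ ⟦that held x3⟧ = {x2, x5, x6, x7, x8, x9, x11, x12} ∩ {x3, x6, x7, x8, x12} = {x6, x7, x8, x12}
… ∩ ⟦on x9⟧ = {x6, x7, x8, x12} ∩ {x2, x3, x4, x5, x9, x10, x11, x12} = {x12}
… ∩ ⟦warm⟧ = {x12} ∩ {x1, x2, x5, x7, x8, x10, x12} = {x12}
… ∩ ⟦green⟧ = {x12} ∩ {x1, x2, x3, x4, x7, x9, x10} = ∅
So ⟦warm green plate that held x3 on x9⟧ = {}.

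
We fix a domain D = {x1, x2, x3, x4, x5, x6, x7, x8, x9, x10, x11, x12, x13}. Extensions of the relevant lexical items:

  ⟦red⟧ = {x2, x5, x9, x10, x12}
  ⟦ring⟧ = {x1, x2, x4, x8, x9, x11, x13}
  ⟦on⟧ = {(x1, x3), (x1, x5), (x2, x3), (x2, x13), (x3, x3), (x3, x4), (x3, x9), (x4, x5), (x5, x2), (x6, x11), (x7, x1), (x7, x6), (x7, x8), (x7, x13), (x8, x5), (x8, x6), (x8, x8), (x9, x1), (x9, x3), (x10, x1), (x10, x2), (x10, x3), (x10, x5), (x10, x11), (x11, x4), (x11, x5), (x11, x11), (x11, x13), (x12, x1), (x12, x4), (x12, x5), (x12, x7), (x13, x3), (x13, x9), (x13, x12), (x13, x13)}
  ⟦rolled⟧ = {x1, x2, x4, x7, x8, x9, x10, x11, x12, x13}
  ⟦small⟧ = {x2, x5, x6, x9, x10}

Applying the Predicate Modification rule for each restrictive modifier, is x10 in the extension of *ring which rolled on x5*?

no

⟦which rolled⟧ = ⟦rolled⟧ = {x1, x2, x4, x7, x8, x9, x10, x11, x12, x13}
⟦on x5⟧ = {x : ⟨x, x5⟩ ∈ ⟦on⟧} = {x1, x4, x8, x10, x11, x12}
⟦ring⟧ = {x1, x2, x4, x8, x9, x11, x13}
… ∩ ⟦which rolled⟧ = {x1, x2, x4, x8, x9, x11, x13} ∩ {x1, x2, x4, x7, x8, x9, x10, x11, x12, x13} = {x1, x2, x4, x8, x9, x11, x13}
… ∩ ⟦on x5⟧ = {x1, x2, x4, x8, x9, x11, x13} ∩ {x1, x4, x8, x10, x11, x12} = {x1, x4, x8, x11}
⟦ring which rolled on x5⟧ = {x1, x4, x8, x11}; x10 ∉ this set.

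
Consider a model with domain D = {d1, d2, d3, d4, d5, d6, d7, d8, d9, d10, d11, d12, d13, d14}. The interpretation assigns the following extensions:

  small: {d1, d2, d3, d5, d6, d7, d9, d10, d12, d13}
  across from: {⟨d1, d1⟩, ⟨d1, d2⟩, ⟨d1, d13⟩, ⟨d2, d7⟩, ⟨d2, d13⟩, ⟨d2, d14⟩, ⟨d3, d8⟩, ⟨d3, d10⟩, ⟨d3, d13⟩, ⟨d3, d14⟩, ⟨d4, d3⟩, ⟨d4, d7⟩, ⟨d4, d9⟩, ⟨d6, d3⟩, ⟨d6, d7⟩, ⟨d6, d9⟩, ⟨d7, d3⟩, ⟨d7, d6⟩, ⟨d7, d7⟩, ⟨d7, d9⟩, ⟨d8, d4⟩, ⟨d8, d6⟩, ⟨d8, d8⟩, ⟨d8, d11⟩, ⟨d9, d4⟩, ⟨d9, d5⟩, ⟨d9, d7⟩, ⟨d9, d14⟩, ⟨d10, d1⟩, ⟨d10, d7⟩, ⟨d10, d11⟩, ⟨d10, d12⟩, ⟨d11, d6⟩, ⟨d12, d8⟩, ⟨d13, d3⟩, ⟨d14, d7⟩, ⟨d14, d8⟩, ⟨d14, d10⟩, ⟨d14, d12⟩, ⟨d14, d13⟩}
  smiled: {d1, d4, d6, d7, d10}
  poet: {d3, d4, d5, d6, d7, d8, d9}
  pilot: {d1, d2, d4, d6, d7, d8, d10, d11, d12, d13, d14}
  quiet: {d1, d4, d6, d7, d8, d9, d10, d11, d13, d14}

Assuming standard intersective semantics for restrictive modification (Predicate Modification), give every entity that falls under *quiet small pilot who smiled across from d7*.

⟦who smiled⟧ = ⟦smiled⟧ = {d1, d4, d6, d7, d10}
⟦across from d7⟧ = {x : ⟨x, d7⟩ ∈ ⟦across from⟧} = {d2, d4, d6, d7, d9, d10, d14}
⟦pilot⟧ = {d1, d2, d4, d6, d7, d8, d10, d11, d12, d13, d14}
… ∩ ⟦who smiled⟧ = {d1, d2, d4, d6, d7, d8, d10, d11, d12, d13, d14} ∩ {d1, d4, d6, d7, d10} = {d1, d4, d6, d7, d10}
… ∩ ⟦across from d7⟧ = {d1, d4, d6, d7, d10} ∩ {d2, d4, d6, d7, d9, d10, d14} = {d4, d6, d7, d10}
… ∩ ⟦quiet⟧ = {d4, d6, d7, d10} ∩ {d1, d4, d6, d7, d8, d9, d10, d11, d13, d14} = {d4, d6, d7, d10}
… ∩ ⟦small⟧ = {d4, d6, d7, d10} ∩ {d1, d2, d3, d5, d6, d7, d9, d10, d12, d13} = {d6, d7, d10}
So ⟦quiet small pilot who smiled across from d7⟧ = {d6, d7, d10}.

{d6, d7, d10}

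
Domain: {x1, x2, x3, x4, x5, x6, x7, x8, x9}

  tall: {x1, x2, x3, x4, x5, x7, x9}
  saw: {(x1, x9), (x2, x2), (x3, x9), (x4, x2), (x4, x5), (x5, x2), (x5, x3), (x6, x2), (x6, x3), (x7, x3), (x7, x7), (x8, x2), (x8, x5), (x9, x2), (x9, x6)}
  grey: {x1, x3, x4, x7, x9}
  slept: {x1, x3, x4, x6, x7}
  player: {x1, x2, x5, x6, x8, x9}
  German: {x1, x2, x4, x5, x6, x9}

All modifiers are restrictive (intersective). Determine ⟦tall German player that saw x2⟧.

⟦that saw x2⟧ = {x : ⟨x, x2⟩ ∈ ⟦saw⟧} = {x2, x4, x5, x6, x8, x9}
⟦player⟧ = {x1, x2, x5, x6, x8, x9}
… ∩ ⟦that saw x2⟧ = {x1, x2, x5, x6, x8, x9} ∩ {x2, x4, x5, x6, x8, x9} = {x2, x5, x6, x8, x9}
… ∩ ⟦tall⟧ = {x2, x5, x6, x8, x9} ∩ {x1, x2, x3, x4, x5, x7, x9} = {x2, x5, x9}
… ∩ ⟦German⟧ = {x2, x5, x9} ∩ {x1, x2, x4, x5, x6, x9} = {x2, x5, x9}
So ⟦tall German player that saw x2⟧ = {x2, x5, x9}.

{x2, x5, x9}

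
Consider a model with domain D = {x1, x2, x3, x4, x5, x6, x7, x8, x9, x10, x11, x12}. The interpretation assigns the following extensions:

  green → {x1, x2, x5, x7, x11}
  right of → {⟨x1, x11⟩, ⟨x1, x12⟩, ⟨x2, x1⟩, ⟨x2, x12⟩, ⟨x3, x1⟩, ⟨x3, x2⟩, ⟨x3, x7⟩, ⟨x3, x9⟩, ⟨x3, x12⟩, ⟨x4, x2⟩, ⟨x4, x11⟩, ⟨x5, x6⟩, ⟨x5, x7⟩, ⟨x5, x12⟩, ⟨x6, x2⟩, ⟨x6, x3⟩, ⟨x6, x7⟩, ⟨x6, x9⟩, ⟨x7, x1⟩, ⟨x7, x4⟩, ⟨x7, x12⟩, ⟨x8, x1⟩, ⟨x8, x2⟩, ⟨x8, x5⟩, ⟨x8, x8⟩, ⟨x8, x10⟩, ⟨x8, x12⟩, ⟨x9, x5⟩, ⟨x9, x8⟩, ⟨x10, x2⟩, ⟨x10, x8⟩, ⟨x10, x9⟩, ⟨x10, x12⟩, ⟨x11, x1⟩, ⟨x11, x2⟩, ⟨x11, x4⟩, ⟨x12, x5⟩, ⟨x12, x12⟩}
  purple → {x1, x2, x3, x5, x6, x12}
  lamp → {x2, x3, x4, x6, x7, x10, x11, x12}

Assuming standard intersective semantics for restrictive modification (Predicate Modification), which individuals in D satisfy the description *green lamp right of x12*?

{x2, x7}

⟦right of x12⟧ = {x : ⟨x, x12⟩ ∈ ⟦right of⟧} = {x1, x2, x3, x5, x7, x8, x10, x12}
⟦lamp⟧ = {x2, x3, x4, x6, x7, x10, x11, x12}
… ∩ ⟦right of x12⟧ = {x2, x3, x4, x6, x7, x10, x11, x12} ∩ {x1, x2, x3, x5, x7, x8, x10, x12} = {x2, x3, x7, x10, x12}
… ∩ ⟦green⟧ = {x2, x3, x7, x10, x12} ∩ {x1, x2, x5, x7, x11} = {x2, x7}
So ⟦green lamp right of x12⟧ = {x2, x7}.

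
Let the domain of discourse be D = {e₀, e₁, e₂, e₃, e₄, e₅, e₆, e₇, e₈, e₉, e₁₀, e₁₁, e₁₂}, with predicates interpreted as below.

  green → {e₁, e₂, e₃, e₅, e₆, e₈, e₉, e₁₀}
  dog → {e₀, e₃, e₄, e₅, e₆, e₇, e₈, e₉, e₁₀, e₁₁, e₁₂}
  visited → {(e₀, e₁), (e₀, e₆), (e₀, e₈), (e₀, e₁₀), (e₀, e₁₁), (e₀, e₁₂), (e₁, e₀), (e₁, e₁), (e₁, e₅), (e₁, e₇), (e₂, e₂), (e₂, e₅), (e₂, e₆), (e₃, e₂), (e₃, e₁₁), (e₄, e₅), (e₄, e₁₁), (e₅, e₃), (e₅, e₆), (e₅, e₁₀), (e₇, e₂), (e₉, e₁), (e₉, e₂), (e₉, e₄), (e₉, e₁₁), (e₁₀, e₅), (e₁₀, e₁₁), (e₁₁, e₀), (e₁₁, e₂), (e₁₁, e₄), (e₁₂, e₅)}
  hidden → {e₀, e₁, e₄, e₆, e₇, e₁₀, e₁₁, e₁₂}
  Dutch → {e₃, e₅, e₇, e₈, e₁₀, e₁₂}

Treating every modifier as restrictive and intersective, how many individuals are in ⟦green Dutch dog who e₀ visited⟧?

2

⟦who e₀ visited⟧ = {x : ⟨e₀, x⟩ ∈ ⟦visited⟧} = {e₁, e₆, e₈, e₁₀, e₁₁, e₁₂}
⟦dog⟧ = {e₀, e₃, e₄, e₅, e₆, e₇, e₈, e₉, e₁₀, e₁₁, e₁₂}
… ∩ ⟦who e₀ visited⟧ = {e₀, e₃, e₄, e₅, e₆, e₇, e₈, e₉, e₁₀, e₁₁, e₁₂} ∩ {e₁, e₆, e₈, e₁₀, e₁₁, e₁₂} = {e₆, e₈, e₁₀, e₁₁, e₁₂}
… ∩ ⟦green⟧ = {e₆, e₈, e₁₀, e₁₁, e₁₂} ∩ {e₁, e₂, e₃, e₅, e₆, e₈, e₉, e₁₀} = {e₆, e₈, e₁₀}
… ∩ ⟦Dutch⟧ = {e₆, e₈, e₁₀} ∩ {e₃, e₅, e₇, e₈, e₁₀, e₁₂} = {e₈, e₁₀}
⟦green Dutch dog who e₀ visited⟧ = {e₈, e₁₀}, so the cardinality is 2.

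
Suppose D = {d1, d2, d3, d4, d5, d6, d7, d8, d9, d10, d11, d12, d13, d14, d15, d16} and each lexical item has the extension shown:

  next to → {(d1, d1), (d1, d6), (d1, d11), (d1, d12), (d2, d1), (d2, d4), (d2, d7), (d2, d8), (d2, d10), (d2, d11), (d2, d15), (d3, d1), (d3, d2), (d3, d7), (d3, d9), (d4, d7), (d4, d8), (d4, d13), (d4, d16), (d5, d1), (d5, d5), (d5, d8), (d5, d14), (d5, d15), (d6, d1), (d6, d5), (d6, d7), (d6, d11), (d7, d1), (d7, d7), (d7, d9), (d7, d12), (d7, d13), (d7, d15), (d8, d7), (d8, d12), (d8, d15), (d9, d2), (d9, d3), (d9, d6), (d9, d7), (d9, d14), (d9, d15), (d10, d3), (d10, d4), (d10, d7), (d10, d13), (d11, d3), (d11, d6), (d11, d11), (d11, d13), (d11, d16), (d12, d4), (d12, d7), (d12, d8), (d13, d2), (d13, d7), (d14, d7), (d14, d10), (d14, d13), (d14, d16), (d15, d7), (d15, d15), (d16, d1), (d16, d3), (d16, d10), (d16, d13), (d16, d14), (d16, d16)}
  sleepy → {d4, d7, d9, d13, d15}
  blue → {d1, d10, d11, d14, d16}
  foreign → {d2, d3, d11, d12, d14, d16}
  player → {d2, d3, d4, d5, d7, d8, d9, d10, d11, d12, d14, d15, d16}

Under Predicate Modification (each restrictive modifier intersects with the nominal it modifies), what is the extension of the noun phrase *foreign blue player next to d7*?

{d14}

⟦next to d7⟧ = {x : ⟨x, d7⟩ ∈ ⟦next to⟧} = {d2, d3, d4, d6, d7, d8, d9, d10, d12, d13, d14, d15}
⟦player⟧ = {d2, d3, d4, d5, d7, d8, d9, d10, d11, d12, d14, d15, d16}
… ∩ ⟦next to d7⟧ = {d2, d3, d4, d5, d7, d8, d9, d10, d11, d12, d14, d15, d16} ∩ {d2, d3, d4, d6, d7, d8, d9, d10, d12, d13, d14, d15} = {d2, d3, d4, d7, d8, d9, d10, d12, d14, d15}
… ∩ ⟦foreign⟧ = {d2, d3, d4, d7, d8, d9, d10, d12, d14, d15} ∩ {d2, d3, d11, d12, d14, d16} = {d2, d3, d12, d14}
… ∩ ⟦blue⟧ = {d2, d3, d12, d14} ∩ {d1, d10, d11, d14, d16} = {d14}
So ⟦foreign blue player next to d7⟧ = {d14}.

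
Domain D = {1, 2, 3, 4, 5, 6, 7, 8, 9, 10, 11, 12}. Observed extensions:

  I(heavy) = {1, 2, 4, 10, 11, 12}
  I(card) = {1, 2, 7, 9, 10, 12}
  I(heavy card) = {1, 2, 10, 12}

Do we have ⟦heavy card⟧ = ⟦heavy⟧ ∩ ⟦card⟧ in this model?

⟦heavy⟧ ∩ ⟦card⟧ = {1, 2, 4, 10, 11, 12} ∩ {1, 2, 7, 9, 10, 12} = {1, 2, 10, 12}
Observed ⟦heavy card⟧ = {1, 2, 10, 12}.
These coincide, so the modifier is intersective here.

yes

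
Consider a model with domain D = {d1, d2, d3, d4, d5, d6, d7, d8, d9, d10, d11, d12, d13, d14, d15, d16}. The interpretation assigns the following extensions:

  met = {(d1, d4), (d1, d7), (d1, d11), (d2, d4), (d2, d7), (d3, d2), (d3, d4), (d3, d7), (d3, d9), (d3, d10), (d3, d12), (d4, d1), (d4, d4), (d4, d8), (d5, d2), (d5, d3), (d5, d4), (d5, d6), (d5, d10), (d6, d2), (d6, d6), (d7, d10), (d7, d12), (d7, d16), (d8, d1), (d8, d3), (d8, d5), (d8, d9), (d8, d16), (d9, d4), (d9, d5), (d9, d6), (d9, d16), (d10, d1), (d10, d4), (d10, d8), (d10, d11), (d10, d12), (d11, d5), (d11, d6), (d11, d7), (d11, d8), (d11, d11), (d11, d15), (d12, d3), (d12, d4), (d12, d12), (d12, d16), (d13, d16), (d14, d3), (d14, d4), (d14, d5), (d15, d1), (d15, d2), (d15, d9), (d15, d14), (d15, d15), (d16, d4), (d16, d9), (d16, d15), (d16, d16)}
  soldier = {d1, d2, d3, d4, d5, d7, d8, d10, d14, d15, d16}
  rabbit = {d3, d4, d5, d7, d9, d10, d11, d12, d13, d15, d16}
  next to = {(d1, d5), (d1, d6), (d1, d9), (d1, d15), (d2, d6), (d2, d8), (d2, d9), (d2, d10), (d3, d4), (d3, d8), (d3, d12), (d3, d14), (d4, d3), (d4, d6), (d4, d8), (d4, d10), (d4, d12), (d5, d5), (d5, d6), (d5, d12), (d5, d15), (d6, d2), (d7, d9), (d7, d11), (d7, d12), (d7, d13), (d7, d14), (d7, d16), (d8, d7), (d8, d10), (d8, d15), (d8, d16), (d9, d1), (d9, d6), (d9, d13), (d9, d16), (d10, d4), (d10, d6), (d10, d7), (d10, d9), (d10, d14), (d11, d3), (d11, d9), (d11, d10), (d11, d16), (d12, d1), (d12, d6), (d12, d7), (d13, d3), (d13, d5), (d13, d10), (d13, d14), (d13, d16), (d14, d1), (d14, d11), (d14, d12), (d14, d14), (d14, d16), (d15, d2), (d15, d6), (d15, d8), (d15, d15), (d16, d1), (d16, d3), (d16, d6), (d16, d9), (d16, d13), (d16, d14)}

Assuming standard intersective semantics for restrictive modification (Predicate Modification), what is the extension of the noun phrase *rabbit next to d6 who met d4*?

⟦next to d6⟧ = {x : ⟨x, d6⟩ ∈ ⟦next to⟧} = {d1, d2, d4, d5, d9, d10, d12, d15, d16}
⟦who met d4⟧ = {x : ⟨x, d4⟩ ∈ ⟦met⟧} = {d1, d2, d3, d4, d5, d9, d10, d12, d14, d16}
⟦rabbit⟧ = {d3, d4, d5, d7, d9, d10, d11, d12, d13, d15, d16}
… ∩ ⟦next to d6⟧ = {d3, d4, d5, d7, d9, d10, d11, d12, d13, d15, d16} ∩ {d1, d2, d4, d5, d9, d10, d12, d15, d16} = {d4, d5, d9, d10, d12, d15, d16}
… ∩ ⟦who met d4⟧ = {d4, d5, d9, d10, d12, d15, d16} ∩ {d1, d2, d3, d4, d5, d9, d10, d12, d14, d16} = {d4, d5, d9, d10, d12, d16}
So ⟦rabbit next to d6 who met d4⟧ = {d4, d5, d9, d10, d12, d16}.

{d4, d5, d9, d10, d12, d16}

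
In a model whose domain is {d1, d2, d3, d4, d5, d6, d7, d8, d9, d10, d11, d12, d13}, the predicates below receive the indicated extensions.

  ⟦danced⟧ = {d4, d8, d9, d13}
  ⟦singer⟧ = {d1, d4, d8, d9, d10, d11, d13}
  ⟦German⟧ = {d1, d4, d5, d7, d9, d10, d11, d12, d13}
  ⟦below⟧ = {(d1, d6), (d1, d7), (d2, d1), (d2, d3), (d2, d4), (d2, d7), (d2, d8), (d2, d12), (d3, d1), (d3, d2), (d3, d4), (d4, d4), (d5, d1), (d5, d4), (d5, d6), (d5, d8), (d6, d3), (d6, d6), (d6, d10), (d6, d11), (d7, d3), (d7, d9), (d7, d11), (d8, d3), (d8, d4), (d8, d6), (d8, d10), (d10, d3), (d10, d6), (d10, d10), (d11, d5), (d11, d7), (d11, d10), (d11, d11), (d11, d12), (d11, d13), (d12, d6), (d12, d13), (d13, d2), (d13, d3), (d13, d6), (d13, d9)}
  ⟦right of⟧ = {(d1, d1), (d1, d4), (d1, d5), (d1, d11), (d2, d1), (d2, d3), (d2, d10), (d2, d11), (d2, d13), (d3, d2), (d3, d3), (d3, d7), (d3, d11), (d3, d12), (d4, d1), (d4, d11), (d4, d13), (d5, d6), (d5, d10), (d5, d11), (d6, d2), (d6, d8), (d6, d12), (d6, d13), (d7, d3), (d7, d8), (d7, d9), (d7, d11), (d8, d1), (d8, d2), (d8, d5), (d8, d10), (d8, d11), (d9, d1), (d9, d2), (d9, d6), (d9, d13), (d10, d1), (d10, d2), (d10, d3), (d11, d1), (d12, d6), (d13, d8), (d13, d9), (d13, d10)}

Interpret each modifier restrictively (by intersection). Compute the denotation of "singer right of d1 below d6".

⟦right of d1⟧ = {x : ⟨x, d1⟩ ∈ ⟦right of⟧} = {d1, d2, d4, d8, d9, d10, d11}
⟦below d6⟧ = {x : ⟨x, d6⟩ ∈ ⟦below⟧} = {d1, d5, d6, d8, d10, d12, d13}
⟦singer⟧ = {d1, d4, d8, d9, d10, d11, d13}
… ∩ ⟦right of d1⟧ = {d1, d4, d8, d9, d10, d11, d13} ∩ {d1, d2, d4, d8, d9, d10, d11} = {d1, d4, d8, d9, d10, d11}
… ∩ ⟦below d6⟧ = {d1, d4, d8, d9, d10, d11} ∩ {d1, d5, d6, d8, d10, d12, d13} = {d1, d8, d10}
So ⟦singer right of d1 below d6⟧ = {d1, d8, d10}.

{d1, d8, d10}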